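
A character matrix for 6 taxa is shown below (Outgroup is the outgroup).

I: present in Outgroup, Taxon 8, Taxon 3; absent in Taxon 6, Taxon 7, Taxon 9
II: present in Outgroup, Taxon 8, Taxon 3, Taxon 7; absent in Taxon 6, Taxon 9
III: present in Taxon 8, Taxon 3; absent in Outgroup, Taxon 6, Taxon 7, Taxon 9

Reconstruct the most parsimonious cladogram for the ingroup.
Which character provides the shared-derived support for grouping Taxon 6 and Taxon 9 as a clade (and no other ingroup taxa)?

Character polarity is set by the outgroup: the derived state is whichever differs from the outgroup's state, so for I, II the derived state is 'absent', and for the remaining characters it is 'present'.
I: derived state 'absent' in Taxon 6, Taxon 7, and Taxon 9 only — synapomorphy for {Taxon 6, Taxon 7, Taxon 9}.
II (derived state 'absent') is shared by Taxon 6 and Taxon 9 — a synapomorphy uniting that clade.
III: derived state 'present' in Taxon 3 and Taxon 8 only — synapomorphy for {Taxon 3, Taxon 8}.
Most parsimonious ingroup topology: (((Taxon 6,Taxon 9),Taxon 7),(Taxon 8,Taxon 3)).
The clade {Taxon 6, Taxon 9} is supported by II: its derived state 'absent' occurs in exactly those taxa and in no other taxon (including the outgroup).

II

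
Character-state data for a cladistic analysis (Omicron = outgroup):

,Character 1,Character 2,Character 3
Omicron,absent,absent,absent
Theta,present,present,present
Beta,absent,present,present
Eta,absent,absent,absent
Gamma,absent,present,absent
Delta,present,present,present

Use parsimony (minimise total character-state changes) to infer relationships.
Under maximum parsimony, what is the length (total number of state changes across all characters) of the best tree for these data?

3

The outgroup has state 'absent' for every character, so 'present' is the derived state throughout.
Character 1 (derived state 'present') is shared by Delta and Theta — a synapomorphy uniting that clade.
Character 2 (derived state 'present') is shared by Beta, Delta, Gamma, and Theta — a synapomorphy uniting that clade.
Character 3: derived state 'present' in Beta, Delta, and Theta only — synapomorphy for {Beta, Delta, Theta}.
Most parsimonious ingroup topology: ((((Theta,Delta),Beta),Gamma),Eta).
Changes per character on this tree: Character 1: 1; Character 2: 1; Character 3: 1.
Total = 3.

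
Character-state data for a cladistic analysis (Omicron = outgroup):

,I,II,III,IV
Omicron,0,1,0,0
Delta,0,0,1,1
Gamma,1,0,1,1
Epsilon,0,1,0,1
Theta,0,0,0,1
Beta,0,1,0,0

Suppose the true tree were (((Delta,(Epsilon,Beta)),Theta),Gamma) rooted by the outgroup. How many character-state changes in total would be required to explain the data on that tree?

7

Map each character onto (((Delta,(Epsilon,Beta)),Theta),Gamma) (rooted by Omicron) and count the minimum state changes it requires (Fitch parsimony):
I: 1; II: 2; III: 2; IV: 2.
Total tree length = 7.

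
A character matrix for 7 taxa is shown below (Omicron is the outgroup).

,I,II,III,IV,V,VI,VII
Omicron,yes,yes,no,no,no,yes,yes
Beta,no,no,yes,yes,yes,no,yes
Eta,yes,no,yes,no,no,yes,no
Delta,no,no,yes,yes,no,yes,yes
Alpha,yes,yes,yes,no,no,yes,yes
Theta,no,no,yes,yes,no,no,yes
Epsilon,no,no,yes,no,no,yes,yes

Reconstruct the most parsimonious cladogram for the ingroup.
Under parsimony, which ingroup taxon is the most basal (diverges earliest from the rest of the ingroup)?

Character polarity is set by the outgroup: the derived state is whichever differs from the outgroup's state, so for I, II, VI, VII the derived state is 'no', and for the remaining characters it is 'yes'.
I (derived state 'no') is shared by Beta, Delta, Epsilon, and Theta — a synapomorphy uniting that clade.
Only Beta, Delta, Epsilon, Eta, and Theta show the derived state 'no' for II, supporting them as a clade.
III (derived state 'yes') is shared by all ingroup taxa — unites the whole ingroup.
Only Beta, Delta, and Theta show the derived state 'yes' for IV, supporting them as a clade.
V: derived state 'yes' in Beta only — an autapomorphy, so it tells us nothing about relationships among taxa.
Only Beta and Theta show the derived state 'no' for VI, supporting them as a clade.
VII: derived state 'no' in Eta only — an autapomorphy, so it tells us nothing about relationships among taxa.
Most parsimonious ingroup topology: (((((Beta,Theta),Delta),Epsilon),Eta),Alpha).
Alpha is sister to the clade containing all other ingroup taxa, so it is the earliest-diverging (most basal) ingroup lineage.

Alpha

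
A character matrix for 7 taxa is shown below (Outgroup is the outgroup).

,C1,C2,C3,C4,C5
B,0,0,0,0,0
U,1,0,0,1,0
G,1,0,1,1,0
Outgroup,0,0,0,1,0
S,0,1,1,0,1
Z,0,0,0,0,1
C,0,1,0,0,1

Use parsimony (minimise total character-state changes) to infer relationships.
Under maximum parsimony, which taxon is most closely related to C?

S

Character polarity is set by the outgroup: the derived state is whichever differs from the outgroup's state, so for C4 the derived state is '0', and for the remaining characters it is '1'.
C1 (derived state '1') is shared by G and U — a synapomorphy uniting that clade.
Only C and S show the derived state '1' for C2, supporting them as a clade.
C3 (state '1') occurs in G and S but conflicts with the nesting implied by the other characters — most parsimoniously interpreted as homoplasy.
Only B, C, S, and Z show the derived state '0' for C4, supporting them as a clade.
Only C, S, and Z show the derived state '1' for C5, supporting them as a clade.
Most parsimonious ingroup topology: ((((S,C),Z),B),(U,G)).
C and S form a cherry on this tree, so they are sister taxa.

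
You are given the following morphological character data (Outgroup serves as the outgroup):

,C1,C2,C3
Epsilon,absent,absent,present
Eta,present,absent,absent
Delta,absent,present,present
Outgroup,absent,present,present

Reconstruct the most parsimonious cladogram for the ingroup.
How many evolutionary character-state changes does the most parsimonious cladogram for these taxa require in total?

3

Character polarity is set by the outgroup: the derived state is whichever differs from the outgroup's state, so for C2, C3 the derived state is 'absent', and for the remaining characters it is 'present'.
C1 (derived state 'present') is unique to Eta (autapomorphy; uninformative for grouping).
C2: derived state 'absent' in Epsilon and Eta only — synapomorphy for {Epsilon, Eta}.
C3: derived state 'absent' in Eta only — an autapomorphy, so it tells us nothing about relationships among taxa.
Most parsimonious ingroup topology: ((Eta,Epsilon),Delta).
Changes per character on this tree: C1: 1; C2: 1; C3: 1.
Total = 3.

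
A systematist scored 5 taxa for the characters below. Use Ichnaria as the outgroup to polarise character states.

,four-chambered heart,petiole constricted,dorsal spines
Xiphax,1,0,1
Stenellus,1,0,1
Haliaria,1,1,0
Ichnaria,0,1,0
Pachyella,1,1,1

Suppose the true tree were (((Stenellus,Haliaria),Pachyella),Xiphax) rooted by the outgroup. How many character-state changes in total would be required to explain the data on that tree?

5

Map each character onto (((Stenellus,Haliaria),Pachyella),Xiphax) (rooted by Ichnaria) and count the minimum state changes it requires (Fitch parsimony):
four-chambered heart: 1; petiole constricted: 2; dorsal spines: 2.
Total tree length = 5.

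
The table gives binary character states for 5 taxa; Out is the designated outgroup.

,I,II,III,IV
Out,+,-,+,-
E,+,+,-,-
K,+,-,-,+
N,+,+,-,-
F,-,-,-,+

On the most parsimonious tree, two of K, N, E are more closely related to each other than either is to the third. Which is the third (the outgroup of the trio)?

K

Character polarity is set by the outgroup: the derived state is whichever differs from the outgroup's state, so for I, III the derived state is '-', and for the remaining characters it is '+'.
I (derived state '-') is unique to F (autapomorphy; uninformative for grouping).
II (derived state '+') is shared by E and N — a synapomorphy uniting that clade.
All ingroup taxa share the derived state '-' for III; it defines the ingroup but does not resolve relationships within it.
IV: derived state '+' in F and K only — synapomorphy for {F, K}.
Most parsimonious ingroup topology: ((E,N),(K,F)).
E and N share a more recent common ancestor with each other than either does with K, so K is the least closely related of the three.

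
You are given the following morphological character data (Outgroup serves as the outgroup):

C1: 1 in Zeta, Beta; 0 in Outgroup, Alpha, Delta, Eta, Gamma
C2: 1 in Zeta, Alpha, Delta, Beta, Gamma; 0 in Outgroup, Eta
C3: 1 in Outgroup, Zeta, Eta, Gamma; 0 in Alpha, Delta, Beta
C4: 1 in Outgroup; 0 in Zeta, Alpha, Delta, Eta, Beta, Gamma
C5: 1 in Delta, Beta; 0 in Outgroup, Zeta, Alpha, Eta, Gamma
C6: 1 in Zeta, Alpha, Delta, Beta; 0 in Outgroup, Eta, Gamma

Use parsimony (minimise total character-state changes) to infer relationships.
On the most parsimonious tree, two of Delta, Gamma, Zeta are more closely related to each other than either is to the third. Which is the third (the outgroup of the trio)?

Gamma

Character polarity is set by the outgroup: the derived state is whichever differs from the outgroup's state, so for C3, C4 the derived state is '0', and for the remaining characters it is '1'.
C1 (state '1') occurs in Beta and Zeta but conflicts with the nesting implied by the other characters — most parsimoniously interpreted as homoplasy.
C2: derived state '1' in Alpha, Beta, Delta, Gamma, and Zeta only — synapomorphy for {Alpha, Beta, Delta, Gamma, Zeta}.
C3: derived state '0' in Alpha, Beta, and Delta only — synapomorphy for {Alpha, Beta, Delta}.
All ingroup taxa share the derived state '0' for C4; it defines the ingroup but does not resolve relationships within it.
Only Beta and Delta show the derived state '1' for C5, supporting them as a clade.
C6 (derived state '1') is shared by Alpha, Beta, Delta, and Zeta — a synapomorphy uniting that clade.
Most parsimonious ingroup topology: (((Zeta,(Alpha,(Delta,Beta))),Gamma),Eta).
Delta and Zeta share a more recent common ancestor with each other than either does with Gamma, so Gamma is the least closely related of the three.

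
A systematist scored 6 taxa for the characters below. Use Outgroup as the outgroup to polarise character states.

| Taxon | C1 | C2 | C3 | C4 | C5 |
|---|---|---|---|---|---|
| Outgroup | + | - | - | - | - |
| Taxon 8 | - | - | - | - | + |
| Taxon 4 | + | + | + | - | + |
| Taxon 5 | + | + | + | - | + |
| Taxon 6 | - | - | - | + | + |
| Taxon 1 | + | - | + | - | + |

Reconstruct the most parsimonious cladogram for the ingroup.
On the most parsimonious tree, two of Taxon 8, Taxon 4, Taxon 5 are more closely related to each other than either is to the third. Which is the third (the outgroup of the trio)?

Taxon 8

Character polarity is set by the outgroup: the derived state is whichever differs from the outgroup's state, so for C1 the derived state is '-', and for the remaining characters it is '+'.
C1 (derived state '-') is shared by Taxon 6 and Taxon 8 — a synapomorphy uniting that clade.
C2: derived state '+' in Taxon 4 and Taxon 5 only — synapomorphy for {Taxon 4, Taxon 5}.
Only Taxon 1, Taxon 4, and Taxon 5 show the derived state '+' for C3, supporting them as a clade.
C4 (derived state '+') is unique to Taxon 6 (autapomorphy; uninformative for grouping).
C5 (derived state '+') is shared by all ingroup taxa — unites the whole ingroup.
Most parsimonious ingroup topology: (((Taxon 5,Taxon 4),Taxon 1),(Taxon 6,Taxon 8)).
Taxon 4 and Taxon 5 share a more recent common ancestor with each other than either does with Taxon 8, so Taxon 8 is the least closely related of the three.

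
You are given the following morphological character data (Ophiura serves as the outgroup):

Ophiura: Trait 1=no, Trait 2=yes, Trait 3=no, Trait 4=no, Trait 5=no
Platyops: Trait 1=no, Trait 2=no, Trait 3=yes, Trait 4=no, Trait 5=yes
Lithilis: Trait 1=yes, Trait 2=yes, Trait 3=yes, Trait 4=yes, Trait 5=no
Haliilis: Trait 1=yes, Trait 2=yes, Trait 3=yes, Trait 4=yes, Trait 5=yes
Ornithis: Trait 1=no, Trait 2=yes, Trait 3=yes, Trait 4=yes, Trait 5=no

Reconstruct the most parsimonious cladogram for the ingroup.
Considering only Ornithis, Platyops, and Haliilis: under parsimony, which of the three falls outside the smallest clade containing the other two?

Character polarity is set by the outgroup: the derived state is whichever differs from the outgroup's state, so for Trait 2 the derived state is 'no', and for the remaining characters it is 'yes'.
Only Haliilis and Lithilis show the derived state 'yes' for Trait 1, supporting them as a clade.
Trait 2: derived state 'no' in Platyops only — an autapomorphy, so it tells us nothing about relationships among taxa.
Trait 3 (derived state 'yes') is shared by all ingroup taxa — unites the whole ingroup.
Only Haliilis, Lithilis, and Ornithis show the derived state 'yes' for Trait 4, supporting them as a clade.
Trait 5 (state 'yes') occurs in Haliilis and Platyops but conflicts with the nesting implied by the other characters — most parsimoniously interpreted as homoplasy.
Most parsimonious ingroup topology: (Platyops,((Lithilis,Haliilis),Ornithis)).
Haliilis and Ornithis share a more recent common ancestor with each other than either does with Platyops, so Platyops is the least closely related of the three.

Platyops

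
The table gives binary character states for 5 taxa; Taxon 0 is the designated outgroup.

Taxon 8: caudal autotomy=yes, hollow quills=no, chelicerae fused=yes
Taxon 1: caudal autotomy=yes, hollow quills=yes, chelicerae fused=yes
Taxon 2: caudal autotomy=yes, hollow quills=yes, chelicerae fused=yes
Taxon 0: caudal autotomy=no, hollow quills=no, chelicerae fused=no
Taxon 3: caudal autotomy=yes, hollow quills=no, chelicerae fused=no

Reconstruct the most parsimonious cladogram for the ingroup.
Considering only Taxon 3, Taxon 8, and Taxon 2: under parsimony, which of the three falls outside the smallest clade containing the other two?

Taxon 3

The outgroup has state 'no' for every character, so 'yes' is the derived state throughout.
caudal autotomy (derived state 'yes') is shared by all ingroup taxa — unites the whole ingroup.
hollow quills (derived state 'yes') is shared by Taxon 1 and Taxon 2 — a synapomorphy uniting that clade.
Only Taxon 1, Taxon 2, and Taxon 8 show the derived state 'yes' for chelicerae fused, supporting them as a clade.
Most parsimonious ingroup topology: ((Taxon 8,(Taxon 2,Taxon 1)),Taxon 3).
Taxon 8 and Taxon 2 share a more recent common ancestor with each other than either does with Taxon 3, so Taxon 3 is the least closely related of the three.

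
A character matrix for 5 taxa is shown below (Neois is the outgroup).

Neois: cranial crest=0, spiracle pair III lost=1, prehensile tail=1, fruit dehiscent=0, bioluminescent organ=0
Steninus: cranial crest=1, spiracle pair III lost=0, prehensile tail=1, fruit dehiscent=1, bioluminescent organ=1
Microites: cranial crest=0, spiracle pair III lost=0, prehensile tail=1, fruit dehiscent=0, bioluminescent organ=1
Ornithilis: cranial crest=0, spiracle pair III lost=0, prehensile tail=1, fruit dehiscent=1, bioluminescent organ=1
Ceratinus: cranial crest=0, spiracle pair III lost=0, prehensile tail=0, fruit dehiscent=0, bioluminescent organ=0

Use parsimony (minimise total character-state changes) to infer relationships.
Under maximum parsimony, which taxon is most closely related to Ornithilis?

Steninus

Character polarity is set by the outgroup: the derived state is whichever differs from the outgroup's state, so for spiracle pair III lost, prehensile tail the derived state is '0', and for the remaining characters it is '1'.
cranial crest: derived state '1' in Steninus only — an autapomorphy, so it tells us nothing about relationships among taxa.
spiracle pair III lost (derived state '0') is shared by all ingroup taxa — unites the whole ingroup.
prehensile tail: derived state '0' in Ceratinus only — an autapomorphy, so it tells us nothing about relationships among taxa.
Only Ornithilis and Steninus show the derived state '1' for fruit dehiscent, supporting them as a clade.
Only Microites, Ornithilis, and Steninus show the derived state '1' for bioluminescent organ, supporting them as a clade.
Most parsimonious ingroup topology: (((Steninus,Ornithilis),Microites),Ceratinus).
Ornithilis and Steninus form a cherry on this tree, so they are sister taxa.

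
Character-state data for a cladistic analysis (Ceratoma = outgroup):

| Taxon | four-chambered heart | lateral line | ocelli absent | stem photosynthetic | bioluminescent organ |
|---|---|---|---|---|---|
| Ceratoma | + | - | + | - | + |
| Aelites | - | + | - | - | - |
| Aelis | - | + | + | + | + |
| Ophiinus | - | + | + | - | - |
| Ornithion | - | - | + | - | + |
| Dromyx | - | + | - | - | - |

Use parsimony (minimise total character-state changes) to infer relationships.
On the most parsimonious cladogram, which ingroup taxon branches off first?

Ornithion

Character polarity is set by the outgroup: the derived state is whichever differs from the outgroup's state, so for four-chambered heart, ocelli absent, bioluminescent organ the derived state is '-', and for the remaining characters it is '+'.
All ingroup taxa share the derived state '-' for four-chambered heart; it defines the ingroup but does not resolve relationships within it.
lateral line (derived state '+') is shared by Aelis, Aelites, Dromyx, and Ophiinus — a synapomorphy uniting that clade.
ocelli absent (derived state '-') is shared by Aelites and Dromyx — a synapomorphy uniting that clade.
stem photosynthetic: derived state '+' in Aelis only — an autapomorphy, so it tells us nothing about relationships among taxa.
bioluminescent organ: derived state '-' in Aelites, Dromyx, and Ophiinus only — synapomorphy for {Aelites, Dromyx, Ophiinus}.
Most parsimonious ingroup topology: ((((Aelites,Dromyx),Ophiinus),Aelis),Ornithion).
Ornithion is sister to the clade containing all other ingroup taxa, so it is the earliest-diverging (most basal) ingroup lineage.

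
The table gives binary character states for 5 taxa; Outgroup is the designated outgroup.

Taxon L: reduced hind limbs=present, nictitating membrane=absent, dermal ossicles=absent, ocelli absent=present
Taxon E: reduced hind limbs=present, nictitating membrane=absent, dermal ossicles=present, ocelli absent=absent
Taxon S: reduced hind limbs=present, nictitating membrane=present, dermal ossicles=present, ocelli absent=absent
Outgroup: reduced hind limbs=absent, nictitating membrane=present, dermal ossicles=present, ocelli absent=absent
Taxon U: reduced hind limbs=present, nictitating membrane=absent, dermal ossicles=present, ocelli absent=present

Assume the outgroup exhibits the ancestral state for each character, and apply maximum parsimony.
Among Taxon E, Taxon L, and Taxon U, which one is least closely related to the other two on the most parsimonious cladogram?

Character polarity is set by the outgroup: the derived state is whichever differs from the outgroup's state, so for nictitating membrane, dermal ossicles the derived state is 'absent', and for the remaining characters it is 'present'.
All ingroup taxa share the derived state 'present' for reduced hind limbs; it defines the ingroup but does not resolve relationships within it.
nictitating membrane (derived state 'absent') is shared by Taxon E, Taxon L, and Taxon U — a synapomorphy uniting that clade.
dermal ossicles (derived state 'absent') is unique to Taxon L (autapomorphy; uninformative for grouping).
ocelli absent: derived state 'present' in Taxon L and Taxon U only — synapomorphy for {Taxon L, Taxon U}.
Most parsimonious ingroup topology: (Taxon S,(Taxon E,(Taxon L,Taxon U))).
Taxon U and Taxon L share a more recent common ancestor with each other than either does with Taxon E, so Taxon E is the least closely related of the three.

Taxon E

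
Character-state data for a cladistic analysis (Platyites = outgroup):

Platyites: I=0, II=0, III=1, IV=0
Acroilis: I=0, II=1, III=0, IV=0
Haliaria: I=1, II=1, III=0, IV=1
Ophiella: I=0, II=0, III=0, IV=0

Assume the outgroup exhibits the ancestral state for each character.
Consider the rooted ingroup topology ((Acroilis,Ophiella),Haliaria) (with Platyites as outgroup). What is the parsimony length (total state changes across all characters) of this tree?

Map each character onto ((Acroilis,Ophiella),Haliaria) (rooted by Platyites) and count the minimum state changes it requires (Fitch parsimony):
I: 1; II: 2; III: 1; IV: 1.
Total tree length = 5.

5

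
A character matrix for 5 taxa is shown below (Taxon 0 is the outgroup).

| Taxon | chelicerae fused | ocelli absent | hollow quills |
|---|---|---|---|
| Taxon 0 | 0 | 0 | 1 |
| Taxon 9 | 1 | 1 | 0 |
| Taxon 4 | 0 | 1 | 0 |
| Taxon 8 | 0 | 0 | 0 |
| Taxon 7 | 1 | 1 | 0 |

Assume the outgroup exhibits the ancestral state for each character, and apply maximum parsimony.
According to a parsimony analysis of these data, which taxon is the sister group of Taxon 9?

Character polarity is set by the outgroup: the derived state is whichever differs from the outgroup's state, so for hollow quills the derived state is '0', and for the remaining characters it is '1'.
chelicerae fused (derived state '1') is shared by Taxon 7 and Taxon 9 — a synapomorphy uniting that clade.
ocelli absent: derived state '1' in Taxon 4, Taxon 7, and Taxon 9 only — synapomorphy for {Taxon 4, Taxon 7, Taxon 9}.
hollow quills (derived state '0') is shared by all ingroup taxa — unites the whole ingroup.
Most parsimonious ingroup topology: (((Taxon 9,Taxon 7),Taxon 4),Taxon 8).
Taxon 9 and Taxon 7 form a cherry on this tree, so they are sister taxa.

Taxon 7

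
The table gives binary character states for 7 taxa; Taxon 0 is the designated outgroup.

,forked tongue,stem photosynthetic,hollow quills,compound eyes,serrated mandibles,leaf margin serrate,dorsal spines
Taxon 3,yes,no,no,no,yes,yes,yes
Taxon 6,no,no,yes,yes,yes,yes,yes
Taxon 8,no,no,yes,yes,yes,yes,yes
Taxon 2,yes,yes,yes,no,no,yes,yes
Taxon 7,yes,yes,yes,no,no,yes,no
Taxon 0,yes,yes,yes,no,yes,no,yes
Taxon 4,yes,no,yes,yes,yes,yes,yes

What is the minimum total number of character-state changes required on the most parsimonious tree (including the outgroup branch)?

Character polarity is set by the outgroup: the derived state is whichever differs from the outgroup's state, so for forked tongue, stem photosynthetic, hollow quills, serrated mandibles, dorsal spines the derived state is 'no', and for the remaining characters it is 'yes'.
Only Taxon 6 and Taxon 8 show the derived state 'no' for forked tongue, supporting them as a clade.
stem photosynthetic (derived state 'no') is shared by Taxon 3, Taxon 4, Taxon 6, and Taxon 8 — a synapomorphy uniting that clade.
hollow quills (derived state 'no') is unique to Taxon 3 (autapomorphy; uninformative for grouping).
compound eyes: derived state 'yes' in Taxon 4, Taxon 6, and Taxon 8 only — synapomorphy for {Taxon 4, Taxon 6, Taxon 8}.
serrated mandibles: derived state 'no' in Taxon 2 and Taxon 7 only — synapomorphy for {Taxon 2, Taxon 7}.
All ingroup taxa share the derived state 'yes' for leaf margin serrate; it defines the ingroup but does not resolve relationships within it.
dorsal spines: derived state 'no' in Taxon 7 only — an autapomorphy, so it tells us nothing about relationships among taxa.
Most parsimonious ingroup topology: ((Taxon 2,Taxon 7),(((Taxon 8,Taxon 6),Taxon 4),Taxon 3)).
Changes per character on this tree: forked tongue: 1; stem photosynthetic: 1; hollow quills: 1; compound eyes: 1; serrated mandibles: 1; leaf margin serrate: 1; dorsal spines: 1.
Total = 7.

7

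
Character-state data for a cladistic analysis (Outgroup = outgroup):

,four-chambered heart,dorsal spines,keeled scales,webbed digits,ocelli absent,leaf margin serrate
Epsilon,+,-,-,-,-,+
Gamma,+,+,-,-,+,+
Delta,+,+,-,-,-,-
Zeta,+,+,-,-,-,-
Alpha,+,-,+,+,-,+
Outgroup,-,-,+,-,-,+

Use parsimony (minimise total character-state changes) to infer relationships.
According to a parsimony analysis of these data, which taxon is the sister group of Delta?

Character polarity is set by the outgroup: the derived state is whichever differs from the outgroup's state, so for keeled scales, leaf margin serrate the derived state is '-', and for the remaining characters it is '+'.
four-chambered heart (derived state '+') is shared by all ingroup taxa — unites the whole ingroup.
dorsal spines (derived state '+') is shared by Delta, Gamma, and Zeta — a synapomorphy uniting that clade.
Only Delta, Epsilon, Gamma, and Zeta show the derived state '-' for keeled scales, supporting them as a clade.
webbed digits: derived state '+' in Alpha only — an autapomorphy, so it tells us nothing about relationships among taxa.
ocelli absent: derived state '+' in Gamma only — an autapomorphy, so it tells us nothing about relationships among taxa.
leaf margin serrate: derived state '-' in Delta and Zeta only — synapomorphy for {Delta, Zeta}.
Most parsimonious ingroup topology: (((Gamma,(Delta,Zeta)),Epsilon),Alpha).
Delta and Zeta form a cherry on this tree, so they are sister taxa.

Zeta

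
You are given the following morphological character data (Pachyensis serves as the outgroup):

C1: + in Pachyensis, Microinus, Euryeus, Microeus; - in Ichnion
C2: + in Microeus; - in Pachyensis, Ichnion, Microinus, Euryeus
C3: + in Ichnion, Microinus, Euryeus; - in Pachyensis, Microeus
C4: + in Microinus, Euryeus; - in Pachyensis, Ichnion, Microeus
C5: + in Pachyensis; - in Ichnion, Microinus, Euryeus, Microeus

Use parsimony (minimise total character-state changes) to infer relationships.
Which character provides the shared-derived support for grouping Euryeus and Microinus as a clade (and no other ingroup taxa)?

C4

Character polarity is set by the outgroup: the derived state is whichever differs from the outgroup's state, so for C1, C5 the derived state is '-', and for the remaining characters it is '+'.
C1: derived state '-' in Ichnion only — an autapomorphy, so it tells us nothing about relationships among taxa.
C2 (derived state '+') is unique to Microeus (autapomorphy; uninformative for grouping).
Only Euryeus, Ichnion, and Microinus show the derived state '+' for C3, supporting them as a clade.
C4: derived state '+' in Euryeus and Microinus only — synapomorphy for {Euryeus, Microinus}.
All ingroup taxa share the derived state '-' for C5; it defines the ingroup but does not resolve relationships within it.
Most parsimonious ingroup topology: ((Ichnion,(Microinus,Euryeus)),Microeus).
The clade {Euryeus, Microinus} is supported by C4: its derived state '+' occurs in exactly those taxa and in no other taxon (including the outgroup).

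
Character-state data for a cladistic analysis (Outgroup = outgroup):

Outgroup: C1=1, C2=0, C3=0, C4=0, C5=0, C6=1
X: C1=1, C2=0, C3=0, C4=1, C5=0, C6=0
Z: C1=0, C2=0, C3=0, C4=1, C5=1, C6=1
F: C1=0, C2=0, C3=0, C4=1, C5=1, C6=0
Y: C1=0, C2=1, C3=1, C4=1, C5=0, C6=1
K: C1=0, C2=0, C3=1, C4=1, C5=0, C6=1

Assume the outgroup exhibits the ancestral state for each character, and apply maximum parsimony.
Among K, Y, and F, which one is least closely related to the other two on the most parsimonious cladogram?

F

Character polarity is set by the outgroup: the derived state is whichever differs from the outgroup's state, so for C1, C6 the derived state is '0', and for the remaining characters it is '1'.
Only F, K, Y, and Z show the derived state '0' for C1, supporting them as a clade.
C2: derived state '1' in Y only — an autapomorphy, so it tells us nothing about relationships among taxa.
C3: derived state '1' in K and Y only — synapomorphy for {K, Y}.
C4 (derived state '1') is shared by all ingroup taxa — unites the whole ingroup.
C5 (derived state '1') is shared by F and Z — a synapomorphy uniting that clade.
C6 (state '0') occurs in F and X but conflicts with the nesting implied by the other characters — most parsimoniously interpreted as homoplasy.
Most parsimonious ingroup topology: (X,((Z,F),(Y,K))).
Y and K share a more recent common ancestor with each other than either does with F, so F is the least closely related of the three.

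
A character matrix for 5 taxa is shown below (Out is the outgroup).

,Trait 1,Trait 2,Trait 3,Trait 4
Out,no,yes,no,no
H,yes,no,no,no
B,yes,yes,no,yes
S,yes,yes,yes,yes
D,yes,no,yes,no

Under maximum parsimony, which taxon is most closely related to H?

D

Character polarity is set by the outgroup: the derived state is whichever differs from the outgroup's state, so for Trait 2 the derived state is 'no', and for the remaining characters it is 'yes'.
All ingroup taxa share the derived state 'yes' for Trait 1; it defines the ingroup but does not resolve relationships within it.
Only D and H show the derived state 'no' for Trait 2, supporting them as a clade.
Trait 3 (state 'yes') occurs in D and S but conflicts with the nesting implied by the other characters — most parsimoniously interpreted as homoplasy.
Trait 4 (derived state 'yes') is shared by B and S — a synapomorphy uniting that clade.
Most parsimonious ingroup topology: ((H,D),(B,S)).
H and D form a cherry on this tree, so they are sister taxa.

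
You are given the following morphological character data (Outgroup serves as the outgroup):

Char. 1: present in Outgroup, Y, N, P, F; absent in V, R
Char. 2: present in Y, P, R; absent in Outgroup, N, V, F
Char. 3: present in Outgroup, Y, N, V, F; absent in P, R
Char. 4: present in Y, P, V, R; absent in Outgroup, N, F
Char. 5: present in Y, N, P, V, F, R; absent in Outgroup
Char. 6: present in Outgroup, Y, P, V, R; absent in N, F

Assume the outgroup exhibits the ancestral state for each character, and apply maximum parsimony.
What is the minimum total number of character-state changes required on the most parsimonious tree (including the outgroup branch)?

7

Character polarity is set by the outgroup: the derived state is whichever differs from the outgroup's state, so for Char. 1, Char. 3, Char. 6 the derived state is 'absent', and for the remaining characters it is 'present'.
Char. 1 groups R and V, which is incompatible with the clades supported by the remaining characters; treating it as convergent (homoplasy) costs fewer steps than any alternative tree.
Char. 2: derived state 'present' in P, R, and Y only — synapomorphy for {P, R, Y}.
Char. 3 (derived state 'absent') is shared by P and R — a synapomorphy uniting that clade.
Char. 4 (derived state 'present') is shared by P, R, V, and Y — a synapomorphy uniting that clade.
Char. 5 (derived state 'present') is shared by all ingroup taxa — unites the whole ingroup.
Char. 6 (derived state 'absent') is shared by F and N — a synapomorphy uniting that clade.
Most parsimonious ingroup topology: ((F,N),((Y,(P,R)),V)).
Changes per character on this tree: Char. 1: 2; Char. 2: 1; Char. 3: 1; Char. 4: 1; Char. 5: 1; Char. 6: 1.
Total = 7.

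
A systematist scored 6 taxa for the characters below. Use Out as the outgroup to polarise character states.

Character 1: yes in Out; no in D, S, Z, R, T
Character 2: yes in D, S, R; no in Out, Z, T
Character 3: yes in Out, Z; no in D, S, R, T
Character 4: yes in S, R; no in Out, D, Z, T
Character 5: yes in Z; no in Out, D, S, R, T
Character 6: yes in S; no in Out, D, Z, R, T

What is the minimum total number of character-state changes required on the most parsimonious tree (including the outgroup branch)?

6

Character polarity is set by the outgroup: the derived state is whichever differs from the outgroup's state, so for Character 1, Character 3 the derived state is 'no', and for the remaining characters it is 'yes'.
Character 1 (derived state 'no') is shared by all ingroup taxa — unites the whole ingroup.
Character 2: derived state 'yes' in D, R, and S only — synapomorphy for {D, R, S}.
Character 3: derived state 'no' in D, R, S, and T only — synapomorphy for {D, R, S, T}.
Only R and S show the derived state 'yes' for Character 4, supporting them as a clade.
Character 5: derived state 'yes' in Z only — an autapomorphy, so it tells us nothing about relationships among taxa.
Character 6 (derived state 'yes') is unique to S (autapomorphy; uninformative for grouping).
Most parsimonious ingroup topology: (((D,(S,R)),T),Z).
Changes per character on this tree: Character 1: 1; Character 2: 1; Character 3: 1; Character 4: 1; Character 5: 1; Character 6: 1.
Total = 6.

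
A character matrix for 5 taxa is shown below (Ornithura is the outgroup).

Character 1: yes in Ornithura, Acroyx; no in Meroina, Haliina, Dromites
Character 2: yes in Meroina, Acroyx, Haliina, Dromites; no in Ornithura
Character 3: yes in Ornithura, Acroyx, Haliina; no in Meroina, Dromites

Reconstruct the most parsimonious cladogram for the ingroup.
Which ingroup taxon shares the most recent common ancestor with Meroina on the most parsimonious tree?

Character polarity is set by the outgroup: the derived state is whichever differs from the outgroup's state, so for Character 1, Character 3 the derived state is 'no', and for the remaining characters it is 'yes'.
Character 1: derived state 'no' in Dromites, Haliina, and Meroina only — synapomorphy for {Dromites, Haliina, Meroina}.
Character 2 (derived state 'yes') is shared by all ingroup taxa — unites the whole ingroup.
Only Dromites and Meroina show the derived state 'no' for Character 3, supporting them as a clade.
Most parsimonious ingroup topology: (((Meroina,Dromites),Haliina),Acroyx).
Meroina and Dromites form a cherry on this tree, so they are sister taxa.

Dromites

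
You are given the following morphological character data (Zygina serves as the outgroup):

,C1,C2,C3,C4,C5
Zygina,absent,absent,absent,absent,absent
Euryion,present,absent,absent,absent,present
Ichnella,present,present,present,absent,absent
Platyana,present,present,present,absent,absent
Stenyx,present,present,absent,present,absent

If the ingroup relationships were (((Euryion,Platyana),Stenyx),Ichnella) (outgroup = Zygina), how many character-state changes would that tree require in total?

Map each character onto (((Euryion,Platyana),Stenyx),Ichnella) (rooted by Zygina) and count the minimum state changes it requires (Fitch parsimony):
C1: 1; C2: 2; C3: 2; C4: 1; C5: 1.
Total tree length = 7.

7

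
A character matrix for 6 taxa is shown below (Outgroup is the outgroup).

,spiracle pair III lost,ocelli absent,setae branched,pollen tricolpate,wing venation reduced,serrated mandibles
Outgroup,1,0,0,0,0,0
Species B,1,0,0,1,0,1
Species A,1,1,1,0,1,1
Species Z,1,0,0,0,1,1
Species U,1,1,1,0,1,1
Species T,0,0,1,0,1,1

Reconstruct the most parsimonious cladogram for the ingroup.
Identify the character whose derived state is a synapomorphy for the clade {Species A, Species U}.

Character polarity is set by the outgroup: the derived state is whichever differs from the outgroup's state, so for spiracle pair III lost the derived state is '0', and for the remaining characters it is '1'.
spiracle pair III lost: derived state '0' in Species T only — an autapomorphy, so it tells us nothing about relationships among taxa.
ocelli absent: derived state '1' in Species A and Species U only — synapomorphy for {Species A, Species U}.
setae branched (derived state '1') is shared by Species A, Species T, and Species U — a synapomorphy uniting that clade.
pollen tricolpate (derived state '1') is unique to Species B (autapomorphy; uninformative for grouping).
wing venation reduced: derived state '1' in Species A, Species T, Species U, and Species Z only — synapomorphy for {Species A, Species T, Species U, Species Z}.
All ingroup taxa share the derived state '1' for serrated mandibles; it defines the ingroup but does not resolve relationships within it.
Most parsimonious ingroup topology: (Species B,(((Species A,Species U),Species T),Species Z)).
The clade {Species A, Species U} is supported by ocelli absent: its derived state '1' occurs in exactly those taxa and in no other taxon (including the outgroup).

ocelli absent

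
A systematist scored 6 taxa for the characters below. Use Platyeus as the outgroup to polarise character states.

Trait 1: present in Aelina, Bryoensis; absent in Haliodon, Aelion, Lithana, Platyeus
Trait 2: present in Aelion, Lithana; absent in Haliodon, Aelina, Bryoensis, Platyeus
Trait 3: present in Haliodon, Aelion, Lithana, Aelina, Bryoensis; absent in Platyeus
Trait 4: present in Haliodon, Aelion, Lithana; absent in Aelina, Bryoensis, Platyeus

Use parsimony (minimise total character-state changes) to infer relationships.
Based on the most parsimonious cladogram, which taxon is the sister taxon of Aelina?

Bryoensis

The outgroup has state 'absent' for every character, so 'present' is the derived state throughout.
Trait 1: derived state 'present' in Aelina and Bryoensis only — synapomorphy for {Aelina, Bryoensis}.
Only Aelion and Lithana show the derived state 'present' for Trait 2, supporting them as a clade.
All ingroup taxa share the derived state 'present' for Trait 3; it defines the ingroup but does not resolve relationships within it.
Trait 4 (derived state 'present') is shared by Aelion, Haliodon, and Lithana — a synapomorphy uniting that clade.
Most parsimonious ingroup topology: ((Aelina,Bryoensis),((Lithana,Aelion),Haliodon)).
Aelina and Bryoensis form a cherry on this tree, so they are sister taxa.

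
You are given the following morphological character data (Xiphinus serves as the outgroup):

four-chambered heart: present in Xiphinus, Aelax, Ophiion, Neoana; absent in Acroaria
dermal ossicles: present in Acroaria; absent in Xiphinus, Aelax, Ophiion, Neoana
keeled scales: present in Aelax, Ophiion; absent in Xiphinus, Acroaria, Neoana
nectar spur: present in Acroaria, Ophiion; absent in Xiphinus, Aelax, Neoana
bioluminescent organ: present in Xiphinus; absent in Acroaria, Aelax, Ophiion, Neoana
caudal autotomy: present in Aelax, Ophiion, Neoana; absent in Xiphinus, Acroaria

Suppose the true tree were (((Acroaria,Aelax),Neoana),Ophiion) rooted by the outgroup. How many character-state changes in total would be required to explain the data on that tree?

Map each character onto (((Acroaria,Aelax),Neoana),Ophiion) (rooted by Xiphinus) and count the minimum state changes it requires (Fitch parsimony):
four-chambered heart: 1; dermal ossicles: 1; keeled scales: 2; nectar spur: 2; bioluminescent organ: 1; caudal autotomy: 2.
Total tree length = 9.

9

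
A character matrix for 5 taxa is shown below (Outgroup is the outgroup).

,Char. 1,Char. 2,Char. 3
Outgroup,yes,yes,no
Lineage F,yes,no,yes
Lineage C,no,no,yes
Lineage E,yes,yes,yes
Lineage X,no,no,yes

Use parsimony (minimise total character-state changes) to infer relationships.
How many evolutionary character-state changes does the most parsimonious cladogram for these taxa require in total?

Character polarity is set by the outgroup: the derived state is whichever differs from the outgroup's state, so for Char. 1, Char. 2 the derived state is 'no', and for the remaining characters it is 'yes'.
Char. 1 (derived state 'no') is shared by Lineage C and Lineage X — a synapomorphy uniting that clade.
Char. 2 (derived state 'no') is shared by Lineage C, Lineage F, and Lineage X — a synapomorphy uniting that clade.
All ingroup taxa share the derived state 'yes' for Char. 3; it defines the ingroup but does not resolve relationships within it.
Most parsimonious ingroup topology: ((Lineage F,(Lineage C,Lineage X)),Lineage E).
Changes per character on this tree: Char. 1: 1; Char. 2: 1; Char. 3: 1.
Total = 3.

3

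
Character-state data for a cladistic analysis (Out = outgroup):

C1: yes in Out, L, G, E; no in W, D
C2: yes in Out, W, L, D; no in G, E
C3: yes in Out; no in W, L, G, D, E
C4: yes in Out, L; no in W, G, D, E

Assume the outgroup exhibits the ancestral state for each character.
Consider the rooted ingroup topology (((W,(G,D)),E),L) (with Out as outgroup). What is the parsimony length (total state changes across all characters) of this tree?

6

Map each character onto (((W,(G,D)),E),L) (rooted by Out) and count the minimum state changes it requires (Fitch parsimony):
C1: 2; C2: 2; C3: 1; C4: 1.
Total tree length = 6.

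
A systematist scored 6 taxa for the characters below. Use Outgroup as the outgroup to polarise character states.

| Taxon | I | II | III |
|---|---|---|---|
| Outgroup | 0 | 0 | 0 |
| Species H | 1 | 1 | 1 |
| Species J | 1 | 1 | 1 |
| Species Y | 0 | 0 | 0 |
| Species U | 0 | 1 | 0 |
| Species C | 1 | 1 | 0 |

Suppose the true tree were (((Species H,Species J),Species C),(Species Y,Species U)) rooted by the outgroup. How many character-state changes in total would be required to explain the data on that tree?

Map each character onto (((Species H,Species J),Species C),(Species Y,Species U)) (rooted by Outgroup) and count the minimum state changes it requires (Fitch parsimony):
I: 1; II: 2; III: 1.
Total tree length = 4.

4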